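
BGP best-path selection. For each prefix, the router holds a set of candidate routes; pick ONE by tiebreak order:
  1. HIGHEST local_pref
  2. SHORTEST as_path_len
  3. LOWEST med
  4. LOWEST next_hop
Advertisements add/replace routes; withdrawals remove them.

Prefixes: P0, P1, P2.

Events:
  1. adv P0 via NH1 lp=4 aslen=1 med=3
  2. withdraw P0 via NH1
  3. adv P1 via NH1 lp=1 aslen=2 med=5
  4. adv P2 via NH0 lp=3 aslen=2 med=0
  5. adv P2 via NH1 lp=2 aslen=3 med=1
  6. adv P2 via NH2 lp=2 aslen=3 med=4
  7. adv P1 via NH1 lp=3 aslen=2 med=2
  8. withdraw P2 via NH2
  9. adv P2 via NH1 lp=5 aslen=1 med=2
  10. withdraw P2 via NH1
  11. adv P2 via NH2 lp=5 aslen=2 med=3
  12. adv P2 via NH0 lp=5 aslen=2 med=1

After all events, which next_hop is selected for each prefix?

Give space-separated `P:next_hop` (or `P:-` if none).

Op 1: best P0=NH1 P1=- P2=-
Op 2: best P0=- P1=- P2=-
Op 3: best P0=- P1=NH1 P2=-
Op 4: best P0=- P1=NH1 P2=NH0
Op 5: best P0=- P1=NH1 P2=NH0
Op 6: best P0=- P1=NH1 P2=NH0
Op 7: best P0=- P1=NH1 P2=NH0
Op 8: best P0=- P1=NH1 P2=NH0
Op 9: best P0=- P1=NH1 P2=NH1
Op 10: best P0=- P1=NH1 P2=NH0
Op 11: best P0=- P1=NH1 P2=NH2
Op 12: best P0=- P1=NH1 P2=NH0

Answer: P0:- P1:NH1 P2:NH0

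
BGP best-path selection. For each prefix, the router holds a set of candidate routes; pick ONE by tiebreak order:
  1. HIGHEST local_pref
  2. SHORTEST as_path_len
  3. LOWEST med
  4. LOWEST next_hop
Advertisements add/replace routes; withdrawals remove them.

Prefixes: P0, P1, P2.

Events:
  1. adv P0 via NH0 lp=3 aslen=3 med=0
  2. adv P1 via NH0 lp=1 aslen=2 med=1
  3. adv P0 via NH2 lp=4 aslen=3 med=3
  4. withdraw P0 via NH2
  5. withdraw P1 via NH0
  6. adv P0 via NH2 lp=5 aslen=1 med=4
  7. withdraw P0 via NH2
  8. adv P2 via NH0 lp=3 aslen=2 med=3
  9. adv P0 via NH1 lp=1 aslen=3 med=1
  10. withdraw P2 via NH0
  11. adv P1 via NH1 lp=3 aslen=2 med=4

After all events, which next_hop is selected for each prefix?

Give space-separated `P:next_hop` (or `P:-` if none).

Answer: P0:NH0 P1:NH1 P2:-

Derivation:
Op 1: best P0=NH0 P1=- P2=-
Op 2: best P0=NH0 P1=NH0 P2=-
Op 3: best P0=NH2 P1=NH0 P2=-
Op 4: best P0=NH0 P1=NH0 P2=-
Op 5: best P0=NH0 P1=- P2=-
Op 6: best P0=NH2 P1=- P2=-
Op 7: best P0=NH0 P1=- P2=-
Op 8: best P0=NH0 P1=- P2=NH0
Op 9: best P0=NH0 P1=- P2=NH0
Op 10: best P0=NH0 P1=- P2=-
Op 11: best P0=NH0 P1=NH1 P2=-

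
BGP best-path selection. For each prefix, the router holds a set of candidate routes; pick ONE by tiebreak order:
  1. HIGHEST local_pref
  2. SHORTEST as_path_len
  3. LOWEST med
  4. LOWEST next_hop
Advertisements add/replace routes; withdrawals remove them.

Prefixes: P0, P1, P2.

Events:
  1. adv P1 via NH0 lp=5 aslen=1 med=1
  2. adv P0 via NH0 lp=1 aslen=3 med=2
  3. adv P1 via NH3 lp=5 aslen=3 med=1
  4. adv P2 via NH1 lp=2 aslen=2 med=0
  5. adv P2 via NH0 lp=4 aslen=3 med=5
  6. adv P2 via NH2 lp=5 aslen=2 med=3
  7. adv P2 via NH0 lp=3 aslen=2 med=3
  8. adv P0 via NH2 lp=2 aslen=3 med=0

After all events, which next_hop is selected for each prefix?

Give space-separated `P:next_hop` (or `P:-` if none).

Op 1: best P0=- P1=NH0 P2=-
Op 2: best P0=NH0 P1=NH0 P2=-
Op 3: best P0=NH0 P1=NH0 P2=-
Op 4: best P0=NH0 P1=NH0 P2=NH1
Op 5: best P0=NH0 P1=NH0 P2=NH0
Op 6: best P0=NH0 P1=NH0 P2=NH2
Op 7: best P0=NH0 P1=NH0 P2=NH2
Op 8: best P0=NH2 P1=NH0 P2=NH2

Answer: P0:NH2 P1:NH0 P2:NH2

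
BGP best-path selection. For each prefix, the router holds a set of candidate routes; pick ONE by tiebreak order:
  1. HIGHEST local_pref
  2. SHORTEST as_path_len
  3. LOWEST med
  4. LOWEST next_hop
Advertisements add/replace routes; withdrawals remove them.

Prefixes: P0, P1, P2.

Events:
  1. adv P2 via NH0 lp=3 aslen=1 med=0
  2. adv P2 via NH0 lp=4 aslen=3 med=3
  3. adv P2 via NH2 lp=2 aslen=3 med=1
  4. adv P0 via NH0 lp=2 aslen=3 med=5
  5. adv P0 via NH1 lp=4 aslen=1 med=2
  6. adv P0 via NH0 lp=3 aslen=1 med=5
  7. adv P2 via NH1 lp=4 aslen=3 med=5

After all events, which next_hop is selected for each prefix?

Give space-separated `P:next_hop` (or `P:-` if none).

Op 1: best P0=- P1=- P2=NH0
Op 2: best P0=- P1=- P2=NH0
Op 3: best P0=- P1=- P2=NH0
Op 4: best P0=NH0 P1=- P2=NH0
Op 5: best P0=NH1 P1=- P2=NH0
Op 6: best P0=NH1 P1=- P2=NH0
Op 7: best P0=NH1 P1=- P2=NH0

Answer: P0:NH1 P1:- P2:NH0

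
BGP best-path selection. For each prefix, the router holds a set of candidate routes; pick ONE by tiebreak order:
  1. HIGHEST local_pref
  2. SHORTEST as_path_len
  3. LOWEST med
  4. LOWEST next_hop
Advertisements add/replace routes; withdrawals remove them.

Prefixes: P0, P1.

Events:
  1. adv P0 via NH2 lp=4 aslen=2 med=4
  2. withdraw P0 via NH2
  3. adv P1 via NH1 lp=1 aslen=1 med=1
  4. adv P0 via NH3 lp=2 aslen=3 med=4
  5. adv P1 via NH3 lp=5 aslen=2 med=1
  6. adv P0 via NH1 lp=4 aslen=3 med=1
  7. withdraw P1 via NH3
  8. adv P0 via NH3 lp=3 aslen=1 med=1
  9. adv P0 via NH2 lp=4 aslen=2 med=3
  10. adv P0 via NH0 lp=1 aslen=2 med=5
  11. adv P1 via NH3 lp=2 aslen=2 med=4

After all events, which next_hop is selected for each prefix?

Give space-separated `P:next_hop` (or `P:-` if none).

Answer: P0:NH2 P1:NH3

Derivation:
Op 1: best P0=NH2 P1=-
Op 2: best P0=- P1=-
Op 3: best P0=- P1=NH1
Op 4: best P0=NH3 P1=NH1
Op 5: best P0=NH3 P1=NH3
Op 6: best P0=NH1 P1=NH3
Op 7: best P0=NH1 P1=NH1
Op 8: best P0=NH1 P1=NH1
Op 9: best P0=NH2 P1=NH1
Op 10: best P0=NH2 P1=NH1
Op 11: best P0=NH2 P1=NH3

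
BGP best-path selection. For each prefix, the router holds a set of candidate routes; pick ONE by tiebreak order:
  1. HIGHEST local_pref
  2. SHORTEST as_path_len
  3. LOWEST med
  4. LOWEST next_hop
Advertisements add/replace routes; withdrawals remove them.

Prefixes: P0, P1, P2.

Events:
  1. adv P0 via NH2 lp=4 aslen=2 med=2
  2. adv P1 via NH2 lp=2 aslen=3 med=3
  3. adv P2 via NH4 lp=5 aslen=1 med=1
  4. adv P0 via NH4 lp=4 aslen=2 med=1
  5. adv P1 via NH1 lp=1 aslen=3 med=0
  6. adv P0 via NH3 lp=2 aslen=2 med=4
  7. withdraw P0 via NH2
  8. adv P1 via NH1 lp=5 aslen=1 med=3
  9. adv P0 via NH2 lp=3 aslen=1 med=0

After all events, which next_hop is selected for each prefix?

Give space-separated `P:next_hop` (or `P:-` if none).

Op 1: best P0=NH2 P1=- P2=-
Op 2: best P0=NH2 P1=NH2 P2=-
Op 3: best P0=NH2 P1=NH2 P2=NH4
Op 4: best P0=NH4 P1=NH2 P2=NH4
Op 5: best P0=NH4 P1=NH2 P2=NH4
Op 6: best P0=NH4 P1=NH2 P2=NH4
Op 7: best P0=NH4 P1=NH2 P2=NH4
Op 8: best P0=NH4 P1=NH1 P2=NH4
Op 9: best P0=NH4 P1=NH1 P2=NH4

Answer: P0:NH4 P1:NH1 P2:NH4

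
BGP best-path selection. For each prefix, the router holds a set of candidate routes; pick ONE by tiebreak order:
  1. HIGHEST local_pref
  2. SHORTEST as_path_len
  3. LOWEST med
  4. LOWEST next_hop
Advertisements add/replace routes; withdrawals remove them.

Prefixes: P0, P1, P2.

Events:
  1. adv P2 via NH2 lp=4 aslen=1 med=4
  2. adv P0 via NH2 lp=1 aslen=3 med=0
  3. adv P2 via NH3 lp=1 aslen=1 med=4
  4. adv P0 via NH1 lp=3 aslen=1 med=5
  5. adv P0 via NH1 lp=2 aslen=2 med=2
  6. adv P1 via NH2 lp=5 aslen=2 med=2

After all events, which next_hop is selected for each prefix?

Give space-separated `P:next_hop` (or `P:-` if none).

Op 1: best P0=- P1=- P2=NH2
Op 2: best P0=NH2 P1=- P2=NH2
Op 3: best P0=NH2 P1=- P2=NH2
Op 4: best P0=NH1 P1=- P2=NH2
Op 5: best P0=NH1 P1=- P2=NH2
Op 6: best P0=NH1 P1=NH2 P2=NH2

Answer: P0:NH1 P1:NH2 P2:NH2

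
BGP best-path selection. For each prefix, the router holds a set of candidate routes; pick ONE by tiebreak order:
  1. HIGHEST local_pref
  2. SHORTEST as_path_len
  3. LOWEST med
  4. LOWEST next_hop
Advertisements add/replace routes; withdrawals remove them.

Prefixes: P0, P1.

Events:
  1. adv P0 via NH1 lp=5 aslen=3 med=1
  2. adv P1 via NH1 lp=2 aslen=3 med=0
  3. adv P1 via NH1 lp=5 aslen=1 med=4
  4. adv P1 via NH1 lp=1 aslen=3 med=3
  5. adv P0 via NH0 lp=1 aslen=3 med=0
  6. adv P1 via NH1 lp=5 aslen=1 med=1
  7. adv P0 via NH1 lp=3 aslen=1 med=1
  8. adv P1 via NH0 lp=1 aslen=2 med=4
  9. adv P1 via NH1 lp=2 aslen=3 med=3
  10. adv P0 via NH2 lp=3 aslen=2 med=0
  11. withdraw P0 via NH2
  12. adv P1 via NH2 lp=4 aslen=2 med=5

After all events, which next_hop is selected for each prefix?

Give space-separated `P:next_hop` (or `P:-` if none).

Op 1: best P0=NH1 P1=-
Op 2: best P0=NH1 P1=NH1
Op 3: best P0=NH1 P1=NH1
Op 4: best P0=NH1 P1=NH1
Op 5: best P0=NH1 P1=NH1
Op 6: best P0=NH1 P1=NH1
Op 7: best P0=NH1 P1=NH1
Op 8: best P0=NH1 P1=NH1
Op 9: best P0=NH1 P1=NH1
Op 10: best P0=NH1 P1=NH1
Op 11: best P0=NH1 P1=NH1
Op 12: best P0=NH1 P1=NH2

Answer: P0:NH1 P1:NH2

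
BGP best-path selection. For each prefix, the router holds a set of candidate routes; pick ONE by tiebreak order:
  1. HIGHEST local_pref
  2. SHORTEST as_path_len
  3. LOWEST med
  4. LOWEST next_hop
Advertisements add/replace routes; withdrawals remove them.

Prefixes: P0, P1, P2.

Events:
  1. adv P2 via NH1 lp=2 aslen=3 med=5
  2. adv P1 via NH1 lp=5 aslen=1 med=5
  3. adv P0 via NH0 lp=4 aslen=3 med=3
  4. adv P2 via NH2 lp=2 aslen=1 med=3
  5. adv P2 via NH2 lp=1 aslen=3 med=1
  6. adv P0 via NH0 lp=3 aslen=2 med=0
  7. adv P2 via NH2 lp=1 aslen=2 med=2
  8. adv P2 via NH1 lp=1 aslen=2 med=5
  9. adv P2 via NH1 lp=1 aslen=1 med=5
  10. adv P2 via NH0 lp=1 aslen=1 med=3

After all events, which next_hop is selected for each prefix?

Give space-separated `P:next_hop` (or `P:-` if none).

Op 1: best P0=- P1=- P2=NH1
Op 2: best P0=- P1=NH1 P2=NH1
Op 3: best P0=NH0 P1=NH1 P2=NH1
Op 4: best P0=NH0 P1=NH1 P2=NH2
Op 5: best P0=NH0 P1=NH1 P2=NH1
Op 6: best P0=NH0 P1=NH1 P2=NH1
Op 7: best P0=NH0 P1=NH1 P2=NH1
Op 8: best P0=NH0 P1=NH1 P2=NH2
Op 9: best P0=NH0 P1=NH1 P2=NH1
Op 10: best P0=NH0 P1=NH1 P2=NH0

Answer: P0:NH0 P1:NH1 P2:NH0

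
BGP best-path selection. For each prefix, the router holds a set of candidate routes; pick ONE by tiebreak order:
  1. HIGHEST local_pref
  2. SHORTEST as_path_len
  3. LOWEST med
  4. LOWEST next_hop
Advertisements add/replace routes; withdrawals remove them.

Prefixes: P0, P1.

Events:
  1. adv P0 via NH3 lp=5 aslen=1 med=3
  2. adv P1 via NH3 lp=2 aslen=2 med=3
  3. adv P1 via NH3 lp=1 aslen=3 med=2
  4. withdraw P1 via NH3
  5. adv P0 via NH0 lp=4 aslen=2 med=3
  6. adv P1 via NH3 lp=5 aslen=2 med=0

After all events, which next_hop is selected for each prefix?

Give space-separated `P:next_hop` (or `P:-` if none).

Answer: P0:NH3 P1:NH3

Derivation:
Op 1: best P0=NH3 P1=-
Op 2: best P0=NH3 P1=NH3
Op 3: best P0=NH3 P1=NH3
Op 4: best P0=NH3 P1=-
Op 5: best P0=NH3 P1=-
Op 6: best P0=NH3 P1=NH3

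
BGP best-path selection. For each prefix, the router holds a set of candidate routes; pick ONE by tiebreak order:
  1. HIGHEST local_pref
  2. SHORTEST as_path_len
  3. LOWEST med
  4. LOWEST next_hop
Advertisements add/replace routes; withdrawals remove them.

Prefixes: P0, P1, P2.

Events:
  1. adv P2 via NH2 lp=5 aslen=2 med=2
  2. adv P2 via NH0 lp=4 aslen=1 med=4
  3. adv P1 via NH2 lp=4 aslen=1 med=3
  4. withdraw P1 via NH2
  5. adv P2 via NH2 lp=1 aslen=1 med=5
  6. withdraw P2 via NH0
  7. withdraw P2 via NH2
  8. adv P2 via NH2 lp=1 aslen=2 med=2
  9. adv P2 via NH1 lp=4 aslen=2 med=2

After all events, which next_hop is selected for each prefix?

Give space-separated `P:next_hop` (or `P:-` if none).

Answer: P0:- P1:- P2:NH1

Derivation:
Op 1: best P0=- P1=- P2=NH2
Op 2: best P0=- P1=- P2=NH2
Op 3: best P0=- P1=NH2 P2=NH2
Op 4: best P0=- P1=- P2=NH2
Op 5: best P0=- P1=- P2=NH0
Op 6: best P0=- P1=- P2=NH2
Op 7: best P0=- P1=- P2=-
Op 8: best P0=- P1=- P2=NH2
Op 9: best P0=- P1=- P2=NH1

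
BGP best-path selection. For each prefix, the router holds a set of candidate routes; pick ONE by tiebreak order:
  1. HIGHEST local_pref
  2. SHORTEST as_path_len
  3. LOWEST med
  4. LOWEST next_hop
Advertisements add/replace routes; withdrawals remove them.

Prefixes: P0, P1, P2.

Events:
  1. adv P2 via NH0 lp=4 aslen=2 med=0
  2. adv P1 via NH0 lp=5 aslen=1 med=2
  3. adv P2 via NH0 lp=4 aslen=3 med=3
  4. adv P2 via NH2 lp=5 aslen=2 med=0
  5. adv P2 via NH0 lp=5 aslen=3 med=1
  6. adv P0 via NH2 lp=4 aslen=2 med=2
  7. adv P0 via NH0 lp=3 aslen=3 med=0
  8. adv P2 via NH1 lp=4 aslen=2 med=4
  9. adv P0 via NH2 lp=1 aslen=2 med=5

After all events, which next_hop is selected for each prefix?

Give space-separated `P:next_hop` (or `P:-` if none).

Answer: P0:NH0 P1:NH0 P2:NH2

Derivation:
Op 1: best P0=- P1=- P2=NH0
Op 2: best P0=- P1=NH0 P2=NH0
Op 3: best P0=- P1=NH0 P2=NH0
Op 4: best P0=- P1=NH0 P2=NH2
Op 5: best P0=- P1=NH0 P2=NH2
Op 6: best P0=NH2 P1=NH0 P2=NH2
Op 7: best P0=NH2 P1=NH0 P2=NH2
Op 8: best P0=NH2 P1=NH0 P2=NH2
Op 9: best P0=NH0 P1=NH0 P2=NH2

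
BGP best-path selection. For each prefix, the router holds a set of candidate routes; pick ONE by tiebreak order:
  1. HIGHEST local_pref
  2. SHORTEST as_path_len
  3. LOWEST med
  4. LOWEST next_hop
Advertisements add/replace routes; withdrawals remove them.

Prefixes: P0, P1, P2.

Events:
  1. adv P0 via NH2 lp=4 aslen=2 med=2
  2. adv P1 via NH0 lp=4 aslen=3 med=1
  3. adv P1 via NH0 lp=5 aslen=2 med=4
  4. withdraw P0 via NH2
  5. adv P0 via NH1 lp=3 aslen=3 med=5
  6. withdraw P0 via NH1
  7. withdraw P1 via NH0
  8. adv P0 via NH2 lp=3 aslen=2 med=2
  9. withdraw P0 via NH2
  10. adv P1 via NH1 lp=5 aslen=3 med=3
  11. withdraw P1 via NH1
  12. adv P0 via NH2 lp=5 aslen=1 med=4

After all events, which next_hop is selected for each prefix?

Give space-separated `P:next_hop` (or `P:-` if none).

Answer: P0:NH2 P1:- P2:-

Derivation:
Op 1: best P0=NH2 P1=- P2=-
Op 2: best P0=NH2 P1=NH0 P2=-
Op 3: best P0=NH2 P1=NH0 P2=-
Op 4: best P0=- P1=NH0 P2=-
Op 5: best P0=NH1 P1=NH0 P2=-
Op 6: best P0=- P1=NH0 P2=-
Op 7: best P0=- P1=- P2=-
Op 8: best P0=NH2 P1=- P2=-
Op 9: best P0=- P1=- P2=-
Op 10: best P0=- P1=NH1 P2=-
Op 11: best P0=- P1=- P2=-
Op 12: best P0=NH2 P1=- P2=-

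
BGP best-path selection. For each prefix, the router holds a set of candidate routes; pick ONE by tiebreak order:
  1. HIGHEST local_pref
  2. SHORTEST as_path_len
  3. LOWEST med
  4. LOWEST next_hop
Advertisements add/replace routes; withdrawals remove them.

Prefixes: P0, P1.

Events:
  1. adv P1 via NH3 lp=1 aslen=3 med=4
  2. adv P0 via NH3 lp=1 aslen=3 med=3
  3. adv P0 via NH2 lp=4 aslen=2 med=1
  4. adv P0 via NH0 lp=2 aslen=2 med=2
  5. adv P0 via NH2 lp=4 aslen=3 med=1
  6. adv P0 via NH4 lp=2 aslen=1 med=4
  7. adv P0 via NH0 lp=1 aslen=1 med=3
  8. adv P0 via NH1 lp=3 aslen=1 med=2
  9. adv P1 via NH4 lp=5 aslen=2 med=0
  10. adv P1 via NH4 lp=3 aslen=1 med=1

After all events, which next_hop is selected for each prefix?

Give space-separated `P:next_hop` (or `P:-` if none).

Answer: P0:NH2 P1:NH4

Derivation:
Op 1: best P0=- P1=NH3
Op 2: best P0=NH3 P1=NH3
Op 3: best P0=NH2 P1=NH3
Op 4: best P0=NH2 P1=NH3
Op 5: best P0=NH2 P1=NH3
Op 6: best P0=NH2 P1=NH3
Op 7: best P0=NH2 P1=NH3
Op 8: best P0=NH2 P1=NH3
Op 9: best P0=NH2 P1=NH4
Op 10: best P0=NH2 P1=NH4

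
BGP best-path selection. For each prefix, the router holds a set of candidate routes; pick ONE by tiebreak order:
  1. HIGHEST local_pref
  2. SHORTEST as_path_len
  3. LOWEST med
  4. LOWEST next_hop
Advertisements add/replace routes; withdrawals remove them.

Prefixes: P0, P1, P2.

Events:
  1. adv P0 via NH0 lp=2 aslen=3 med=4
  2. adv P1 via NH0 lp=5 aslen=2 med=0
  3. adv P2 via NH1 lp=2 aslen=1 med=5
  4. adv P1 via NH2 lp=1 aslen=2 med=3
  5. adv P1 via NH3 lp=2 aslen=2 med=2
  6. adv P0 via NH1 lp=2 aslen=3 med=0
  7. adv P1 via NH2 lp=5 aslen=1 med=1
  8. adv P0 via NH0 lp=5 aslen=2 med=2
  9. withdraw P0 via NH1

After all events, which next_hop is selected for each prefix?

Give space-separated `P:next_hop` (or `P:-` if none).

Answer: P0:NH0 P1:NH2 P2:NH1

Derivation:
Op 1: best P0=NH0 P1=- P2=-
Op 2: best P0=NH0 P1=NH0 P2=-
Op 3: best P0=NH0 P1=NH0 P2=NH1
Op 4: best P0=NH0 P1=NH0 P2=NH1
Op 5: best P0=NH0 P1=NH0 P2=NH1
Op 6: best P0=NH1 P1=NH0 P2=NH1
Op 7: best P0=NH1 P1=NH2 P2=NH1
Op 8: best P0=NH0 P1=NH2 P2=NH1
Op 9: best P0=NH0 P1=NH2 P2=NH1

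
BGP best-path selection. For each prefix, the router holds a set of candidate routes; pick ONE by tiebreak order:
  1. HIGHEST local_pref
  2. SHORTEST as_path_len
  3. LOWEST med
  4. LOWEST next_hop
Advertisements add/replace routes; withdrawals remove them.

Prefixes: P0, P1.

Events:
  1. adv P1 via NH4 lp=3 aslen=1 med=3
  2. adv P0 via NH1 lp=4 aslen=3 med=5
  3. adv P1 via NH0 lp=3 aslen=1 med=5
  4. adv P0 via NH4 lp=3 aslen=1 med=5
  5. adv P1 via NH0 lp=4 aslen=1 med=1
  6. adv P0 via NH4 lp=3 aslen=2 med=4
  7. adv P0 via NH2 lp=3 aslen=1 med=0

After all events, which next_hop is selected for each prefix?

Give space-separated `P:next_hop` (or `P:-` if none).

Answer: P0:NH1 P1:NH0

Derivation:
Op 1: best P0=- P1=NH4
Op 2: best P0=NH1 P1=NH4
Op 3: best P0=NH1 P1=NH4
Op 4: best P0=NH1 P1=NH4
Op 5: best P0=NH1 P1=NH0
Op 6: best P0=NH1 P1=NH0
Op 7: best P0=NH1 P1=NH0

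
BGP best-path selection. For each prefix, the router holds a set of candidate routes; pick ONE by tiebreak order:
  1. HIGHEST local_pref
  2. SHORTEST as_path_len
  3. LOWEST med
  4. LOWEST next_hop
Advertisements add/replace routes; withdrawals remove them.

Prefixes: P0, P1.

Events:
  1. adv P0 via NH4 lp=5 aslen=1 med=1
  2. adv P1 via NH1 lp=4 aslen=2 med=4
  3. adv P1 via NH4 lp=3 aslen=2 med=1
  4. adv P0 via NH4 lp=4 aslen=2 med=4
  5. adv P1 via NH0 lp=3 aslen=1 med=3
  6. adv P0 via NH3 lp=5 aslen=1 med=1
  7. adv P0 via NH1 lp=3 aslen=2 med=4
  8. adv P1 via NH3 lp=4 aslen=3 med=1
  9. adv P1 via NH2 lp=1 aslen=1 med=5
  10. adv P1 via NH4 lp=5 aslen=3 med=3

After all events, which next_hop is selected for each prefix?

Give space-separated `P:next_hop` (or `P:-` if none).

Answer: P0:NH3 P1:NH4

Derivation:
Op 1: best P0=NH4 P1=-
Op 2: best P0=NH4 P1=NH1
Op 3: best P0=NH4 P1=NH1
Op 4: best P0=NH4 P1=NH1
Op 5: best P0=NH4 P1=NH1
Op 6: best P0=NH3 P1=NH1
Op 7: best P0=NH3 P1=NH1
Op 8: best P0=NH3 P1=NH1
Op 9: best P0=NH3 P1=NH1
Op 10: best P0=NH3 P1=NH4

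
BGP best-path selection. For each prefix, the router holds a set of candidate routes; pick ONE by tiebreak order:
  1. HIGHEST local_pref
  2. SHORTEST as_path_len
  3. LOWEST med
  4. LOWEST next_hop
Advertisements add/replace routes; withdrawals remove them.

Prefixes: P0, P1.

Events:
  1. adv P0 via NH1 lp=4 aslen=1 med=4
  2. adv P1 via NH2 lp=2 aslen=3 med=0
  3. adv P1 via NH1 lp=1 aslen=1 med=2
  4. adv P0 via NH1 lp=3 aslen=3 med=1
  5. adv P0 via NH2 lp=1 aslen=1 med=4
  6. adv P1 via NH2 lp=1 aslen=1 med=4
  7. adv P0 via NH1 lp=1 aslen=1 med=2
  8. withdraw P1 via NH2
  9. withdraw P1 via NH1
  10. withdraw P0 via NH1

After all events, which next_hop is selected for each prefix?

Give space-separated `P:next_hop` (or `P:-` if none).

Op 1: best P0=NH1 P1=-
Op 2: best P0=NH1 P1=NH2
Op 3: best P0=NH1 P1=NH2
Op 4: best P0=NH1 P1=NH2
Op 5: best P0=NH1 P1=NH2
Op 6: best P0=NH1 P1=NH1
Op 7: best P0=NH1 P1=NH1
Op 8: best P0=NH1 P1=NH1
Op 9: best P0=NH1 P1=-
Op 10: best P0=NH2 P1=-

Answer: P0:NH2 P1:-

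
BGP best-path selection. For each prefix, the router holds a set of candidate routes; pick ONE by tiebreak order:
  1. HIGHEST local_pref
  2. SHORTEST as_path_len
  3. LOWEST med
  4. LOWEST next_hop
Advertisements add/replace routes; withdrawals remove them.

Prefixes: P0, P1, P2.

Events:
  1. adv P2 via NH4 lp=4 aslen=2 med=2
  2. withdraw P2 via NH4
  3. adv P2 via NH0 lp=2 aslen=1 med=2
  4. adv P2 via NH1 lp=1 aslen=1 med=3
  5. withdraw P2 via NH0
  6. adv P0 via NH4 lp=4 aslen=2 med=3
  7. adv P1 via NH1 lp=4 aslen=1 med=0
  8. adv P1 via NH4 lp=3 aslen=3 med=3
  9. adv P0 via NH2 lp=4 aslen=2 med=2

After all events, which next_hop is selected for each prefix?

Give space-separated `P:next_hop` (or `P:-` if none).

Op 1: best P0=- P1=- P2=NH4
Op 2: best P0=- P1=- P2=-
Op 3: best P0=- P1=- P2=NH0
Op 4: best P0=- P1=- P2=NH0
Op 5: best P0=- P1=- P2=NH1
Op 6: best P0=NH4 P1=- P2=NH1
Op 7: best P0=NH4 P1=NH1 P2=NH1
Op 8: best P0=NH4 P1=NH1 P2=NH1
Op 9: best P0=NH2 P1=NH1 P2=NH1

Answer: P0:NH2 P1:NH1 P2:NH1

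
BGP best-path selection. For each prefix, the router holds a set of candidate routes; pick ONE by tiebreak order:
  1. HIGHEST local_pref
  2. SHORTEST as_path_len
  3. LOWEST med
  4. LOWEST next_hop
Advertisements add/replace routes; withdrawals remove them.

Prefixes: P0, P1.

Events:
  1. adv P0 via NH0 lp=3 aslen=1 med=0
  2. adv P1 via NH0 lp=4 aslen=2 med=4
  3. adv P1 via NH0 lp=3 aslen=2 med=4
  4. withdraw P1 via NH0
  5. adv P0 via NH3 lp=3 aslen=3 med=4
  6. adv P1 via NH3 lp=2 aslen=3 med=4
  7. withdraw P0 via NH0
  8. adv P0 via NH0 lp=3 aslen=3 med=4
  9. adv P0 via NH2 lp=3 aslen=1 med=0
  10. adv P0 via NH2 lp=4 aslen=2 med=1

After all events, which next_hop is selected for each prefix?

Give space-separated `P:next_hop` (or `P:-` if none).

Answer: P0:NH2 P1:NH3

Derivation:
Op 1: best P0=NH0 P1=-
Op 2: best P0=NH0 P1=NH0
Op 3: best P0=NH0 P1=NH0
Op 4: best P0=NH0 P1=-
Op 5: best P0=NH0 P1=-
Op 6: best P0=NH0 P1=NH3
Op 7: best P0=NH3 P1=NH3
Op 8: best P0=NH0 P1=NH3
Op 9: best P0=NH2 P1=NH3
Op 10: best P0=NH2 P1=NH3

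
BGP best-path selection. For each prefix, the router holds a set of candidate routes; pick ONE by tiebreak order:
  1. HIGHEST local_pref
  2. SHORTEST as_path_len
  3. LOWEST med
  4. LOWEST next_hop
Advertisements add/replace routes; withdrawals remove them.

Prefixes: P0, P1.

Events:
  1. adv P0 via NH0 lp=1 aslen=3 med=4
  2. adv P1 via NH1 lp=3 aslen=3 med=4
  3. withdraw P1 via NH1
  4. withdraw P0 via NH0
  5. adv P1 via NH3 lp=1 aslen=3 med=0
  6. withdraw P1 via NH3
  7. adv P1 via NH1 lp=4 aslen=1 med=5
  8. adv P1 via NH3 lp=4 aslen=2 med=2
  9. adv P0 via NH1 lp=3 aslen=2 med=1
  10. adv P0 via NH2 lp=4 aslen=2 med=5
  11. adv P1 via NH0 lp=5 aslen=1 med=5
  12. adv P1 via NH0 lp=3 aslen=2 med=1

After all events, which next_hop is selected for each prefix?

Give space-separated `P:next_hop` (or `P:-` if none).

Op 1: best P0=NH0 P1=-
Op 2: best P0=NH0 P1=NH1
Op 3: best P0=NH0 P1=-
Op 4: best P0=- P1=-
Op 5: best P0=- P1=NH3
Op 6: best P0=- P1=-
Op 7: best P0=- P1=NH1
Op 8: best P0=- P1=NH1
Op 9: best P0=NH1 P1=NH1
Op 10: best P0=NH2 P1=NH1
Op 11: best P0=NH2 P1=NH0
Op 12: best P0=NH2 P1=NH1

Answer: P0:NH2 P1:NH1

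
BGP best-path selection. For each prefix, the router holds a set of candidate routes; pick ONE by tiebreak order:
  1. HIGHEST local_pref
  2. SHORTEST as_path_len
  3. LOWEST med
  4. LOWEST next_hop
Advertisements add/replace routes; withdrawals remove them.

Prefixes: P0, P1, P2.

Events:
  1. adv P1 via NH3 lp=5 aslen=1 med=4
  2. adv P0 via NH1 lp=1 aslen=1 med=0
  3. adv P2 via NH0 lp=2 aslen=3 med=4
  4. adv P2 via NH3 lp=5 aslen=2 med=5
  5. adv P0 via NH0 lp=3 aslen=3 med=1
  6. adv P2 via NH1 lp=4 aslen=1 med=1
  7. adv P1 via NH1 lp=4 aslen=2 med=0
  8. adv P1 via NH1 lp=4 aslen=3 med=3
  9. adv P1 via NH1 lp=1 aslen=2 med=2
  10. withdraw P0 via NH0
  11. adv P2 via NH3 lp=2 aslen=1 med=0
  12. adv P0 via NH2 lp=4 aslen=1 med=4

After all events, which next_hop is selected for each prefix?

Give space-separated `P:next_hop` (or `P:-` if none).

Answer: P0:NH2 P1:NH3 P2:NH1

Derivation:
Op 1: best P0=- P1=NH3 P2=-
Op 2: best P0=NH1 P1=NH3 P2=-
Op 3: best P0=NH1 P1=NH3 P2=NH0
Op 4: best P0=NH1 P1=NH3 P2=NH3
Op 5: best P0=NH0 P1=NH3 P2=NH3
Op 6: best P0=NH0 P1=NH3 P2=NH3
Op 7: best P0=NH0 P1=NH3 P2=NH3
Op 8: best P0=NH0 P1=NH3 P2=NH3
Op 9: best P0=NH0 P1=NH3 P2=NH3
Op 10: best P0=NH1 P1=NH3 P2=NH3
Op 11: best P0=NH1 P1=NH3 P2=NH1
Op 12: best P0=NH2 P1=NH3 P2=NH1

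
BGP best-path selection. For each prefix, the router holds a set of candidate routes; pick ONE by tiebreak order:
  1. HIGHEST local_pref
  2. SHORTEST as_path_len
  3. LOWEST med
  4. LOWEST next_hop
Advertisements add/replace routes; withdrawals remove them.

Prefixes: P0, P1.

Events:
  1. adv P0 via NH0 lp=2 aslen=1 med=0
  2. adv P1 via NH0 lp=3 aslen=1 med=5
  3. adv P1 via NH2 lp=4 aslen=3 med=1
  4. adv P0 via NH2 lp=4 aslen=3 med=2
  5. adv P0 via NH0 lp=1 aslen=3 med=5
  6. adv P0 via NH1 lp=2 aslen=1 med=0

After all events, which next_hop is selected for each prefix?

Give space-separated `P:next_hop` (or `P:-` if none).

Answer: P0:NH2 P1:NH2

Derivation:
Op 1: best P0=NH0 P1=-
Op 2: best P0=NH0 P1=NH0
Op 3: best P0=NH0 P1=NH2
Op 4: best P0=NH2 P1=NH2
Op 5: best P0=NH2 P1=NH2
Op 6: best P0=NH2 P1=NH2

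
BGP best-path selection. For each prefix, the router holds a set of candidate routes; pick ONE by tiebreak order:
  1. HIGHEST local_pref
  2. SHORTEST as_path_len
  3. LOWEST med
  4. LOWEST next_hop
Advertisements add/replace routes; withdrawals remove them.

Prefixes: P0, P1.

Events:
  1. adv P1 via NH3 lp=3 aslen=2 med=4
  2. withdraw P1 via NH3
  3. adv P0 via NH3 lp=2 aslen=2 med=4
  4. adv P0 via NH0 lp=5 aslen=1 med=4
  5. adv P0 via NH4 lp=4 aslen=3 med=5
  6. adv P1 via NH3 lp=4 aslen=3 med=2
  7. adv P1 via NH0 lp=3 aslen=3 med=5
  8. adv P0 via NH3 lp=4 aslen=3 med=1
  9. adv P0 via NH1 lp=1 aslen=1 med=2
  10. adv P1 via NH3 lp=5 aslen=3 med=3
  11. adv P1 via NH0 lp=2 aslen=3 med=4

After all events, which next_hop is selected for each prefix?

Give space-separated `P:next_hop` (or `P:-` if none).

Answer: P0:NH0 P1:NH3

Derivation:
Op 1: best P0=- P1=NH3
Op 2: best P0=- P1=-
Op 3: best P0=NH3 P1=-
Op 4: best P0=NH0 P1=-
Op 5: best P0=NH0 P1=-
Op 6: best P0=NH0 P1=NH3
Op 7: best P0=NH0 P1=NH3
Op 8: best P0=NH0 P1=NH3
Op 9: best P0=NH0 P1=NH3
Op 10: best P0=NH0 P1=NH3
Op 11: best P0=NH0 P1=NH3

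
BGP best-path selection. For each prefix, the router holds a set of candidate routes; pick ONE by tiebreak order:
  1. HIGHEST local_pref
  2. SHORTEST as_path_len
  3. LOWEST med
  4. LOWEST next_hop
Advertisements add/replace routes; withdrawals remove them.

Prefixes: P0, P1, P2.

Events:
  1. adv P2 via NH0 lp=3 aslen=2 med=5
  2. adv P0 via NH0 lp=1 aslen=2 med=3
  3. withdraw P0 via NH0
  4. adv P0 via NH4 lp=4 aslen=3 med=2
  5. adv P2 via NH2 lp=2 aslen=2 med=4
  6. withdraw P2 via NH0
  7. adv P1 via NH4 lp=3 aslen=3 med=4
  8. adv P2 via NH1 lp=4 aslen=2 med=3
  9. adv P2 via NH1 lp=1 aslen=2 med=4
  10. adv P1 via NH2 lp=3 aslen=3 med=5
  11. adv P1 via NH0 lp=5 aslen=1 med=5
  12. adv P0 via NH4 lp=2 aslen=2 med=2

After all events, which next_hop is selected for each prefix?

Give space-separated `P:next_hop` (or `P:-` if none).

Answer: P0:NH4 P1:NH0 P2:NH2

Derivation:
Op 1: best P0=- P1=- P2=NH0
Op 2: best P0=NH0 P1=- P2=NH0
Op 3: best P0=- P1=- P2=NH0
Op 4: best P0=NH4 P1=- P2=NH0
Op 5: best P0=NH4 P1=- P2=NH0
Op 6: best P0=NH4 P1=- P2=NH2
Op 7: best P0=NH4 P1=NH4 P2=NH2
Op 8: best P0=NH4 P1=NH4 P2=NH1
Op 9: best P0=NH4 P1=NH4 P2=NH2
Op 10: best P0=NH4 P1=NH4 P2=NH2
Op 11: best P0=NH4 P1=NH0 P2=NH2
Op 12: best P0=NH4 P1=NH0 P2=NH2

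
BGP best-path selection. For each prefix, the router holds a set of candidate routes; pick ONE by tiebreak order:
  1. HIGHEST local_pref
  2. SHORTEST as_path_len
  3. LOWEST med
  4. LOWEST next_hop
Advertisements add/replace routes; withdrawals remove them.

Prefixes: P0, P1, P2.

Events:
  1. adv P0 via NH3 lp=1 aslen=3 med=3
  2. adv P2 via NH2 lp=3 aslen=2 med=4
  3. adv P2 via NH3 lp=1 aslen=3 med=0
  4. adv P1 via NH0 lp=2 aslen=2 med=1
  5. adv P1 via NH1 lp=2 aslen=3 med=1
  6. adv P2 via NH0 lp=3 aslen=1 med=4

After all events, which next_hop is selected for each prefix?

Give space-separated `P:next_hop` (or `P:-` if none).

Op 1: best P0=NH3 P1=- P2=-
Op 2: best P0=NH3 P1=- P2=NH2
Op 3: best P0=NH3 P1=- P2=NH2
Op 4: best P0=NH3 P1=NH0 P2=NH2
Op 5: best P0=NH3 P1=NH0 P2=NH2
Op 6: best P0=NH3 P1=NH0 P2=NH0

Answer: P0:NH3 P1:NH0 P2:NH0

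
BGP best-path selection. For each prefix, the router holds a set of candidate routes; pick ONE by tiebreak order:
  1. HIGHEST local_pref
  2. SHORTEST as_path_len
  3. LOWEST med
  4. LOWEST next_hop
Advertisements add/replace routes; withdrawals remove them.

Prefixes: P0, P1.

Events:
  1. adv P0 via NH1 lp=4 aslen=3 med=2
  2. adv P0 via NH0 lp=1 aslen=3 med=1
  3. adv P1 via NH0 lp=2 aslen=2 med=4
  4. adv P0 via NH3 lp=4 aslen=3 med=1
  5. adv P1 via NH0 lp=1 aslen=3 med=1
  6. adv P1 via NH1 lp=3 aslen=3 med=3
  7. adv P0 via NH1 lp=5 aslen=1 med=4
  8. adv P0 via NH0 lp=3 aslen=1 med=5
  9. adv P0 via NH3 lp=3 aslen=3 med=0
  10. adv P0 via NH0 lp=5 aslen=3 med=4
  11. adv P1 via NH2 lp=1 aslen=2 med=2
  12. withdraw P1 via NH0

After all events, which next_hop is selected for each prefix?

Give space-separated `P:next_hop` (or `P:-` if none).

Answer: P0:NH1 P1:NH1

Derivation:
Op 1: best P0=NH1 P1=-
Op 2: best P0=NH1 P1=-
Op 3: best P0=NH1 P1=NH0
Op 4: best P0=NH3 P1=NH0
Op 5: best P0=NH3 P1=NH0
Op 6: best P0=NH3 P1=NH1
Op 7: best P0=NH1 P1=NH1
Op 8: best P0=NH1 P1=NH1
Op 9: best P0=NH1 P1=NH1
Op 10: best P0=NH1 P1=NH1
Op 11: best P0=NH1 P1=NH1
Op 12: best P0=NH1 P1=NH1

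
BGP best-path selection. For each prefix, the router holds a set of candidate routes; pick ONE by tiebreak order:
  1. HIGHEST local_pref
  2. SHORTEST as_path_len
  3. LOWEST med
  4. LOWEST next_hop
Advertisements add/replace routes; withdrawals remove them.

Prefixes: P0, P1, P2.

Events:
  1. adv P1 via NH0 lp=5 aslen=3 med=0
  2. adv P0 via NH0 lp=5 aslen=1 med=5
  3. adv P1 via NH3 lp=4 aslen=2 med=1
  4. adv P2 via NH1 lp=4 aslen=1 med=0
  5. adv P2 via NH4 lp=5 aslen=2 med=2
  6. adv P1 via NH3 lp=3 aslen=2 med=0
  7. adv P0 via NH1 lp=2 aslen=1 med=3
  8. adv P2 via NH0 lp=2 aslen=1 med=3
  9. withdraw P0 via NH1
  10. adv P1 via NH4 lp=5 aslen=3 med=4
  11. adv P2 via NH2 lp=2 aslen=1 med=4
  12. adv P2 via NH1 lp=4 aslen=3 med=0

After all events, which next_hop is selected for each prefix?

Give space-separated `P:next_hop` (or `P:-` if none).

Op 1: best P0=- P1=NH0 P2=-
Op 2: best P0=NH0 P1=NH0 P2=-
Op 3: best P0=NH0 P1=NH0 P2=-
Op 4: best P0=NH0 P1=NH0 P2=NH1
Op 5: best P0=NH0 P1=NH0 P2=NH4
Op 6: best P0=NH0 P1=NH0 P2=NH4
Op 7: best P0=NH0 P1=NH0 P2=NH4
Op 8: best P0=NH0 P1=NH0 P2=NH4
Op 9: best P0=NH0 P1=NH0 P2=NH4
Op 10: best P0=NH0 P1=NH0 P2=NH4
Op 11: best P0=NH0 P1=NH0 P2=NH4
Op 12: best P0=NH0 P1=NH0 P2=NH4

Answer: P0:NH0 P1:NH0 P2:NH4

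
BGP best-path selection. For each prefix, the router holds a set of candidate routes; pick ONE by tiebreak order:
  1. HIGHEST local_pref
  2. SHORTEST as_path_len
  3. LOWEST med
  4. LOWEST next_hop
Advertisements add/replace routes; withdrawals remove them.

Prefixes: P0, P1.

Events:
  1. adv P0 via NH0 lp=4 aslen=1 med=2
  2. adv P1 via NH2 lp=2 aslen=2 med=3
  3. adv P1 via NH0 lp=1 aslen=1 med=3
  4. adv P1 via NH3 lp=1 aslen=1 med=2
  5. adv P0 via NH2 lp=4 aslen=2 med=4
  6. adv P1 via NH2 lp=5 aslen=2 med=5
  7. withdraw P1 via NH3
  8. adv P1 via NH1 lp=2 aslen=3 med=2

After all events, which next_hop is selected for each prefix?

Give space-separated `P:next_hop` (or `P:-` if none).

Op 1: best P0=NH0 P1=-
Op 2: best P0=NH0 P1=NH2
Op 3: best P0=NH0 P1=NH2
Op 4: best P0=NH0 P1=NH2
Op 5: best P0=NH0 P1=NH2
Op 6: best P0=NH0 P1=NH2
Op 7: best P0=NH0 P1=NH2
Op 8: best P0=NH0 P1=NH2

Answer: P0:NH0 P1:NH2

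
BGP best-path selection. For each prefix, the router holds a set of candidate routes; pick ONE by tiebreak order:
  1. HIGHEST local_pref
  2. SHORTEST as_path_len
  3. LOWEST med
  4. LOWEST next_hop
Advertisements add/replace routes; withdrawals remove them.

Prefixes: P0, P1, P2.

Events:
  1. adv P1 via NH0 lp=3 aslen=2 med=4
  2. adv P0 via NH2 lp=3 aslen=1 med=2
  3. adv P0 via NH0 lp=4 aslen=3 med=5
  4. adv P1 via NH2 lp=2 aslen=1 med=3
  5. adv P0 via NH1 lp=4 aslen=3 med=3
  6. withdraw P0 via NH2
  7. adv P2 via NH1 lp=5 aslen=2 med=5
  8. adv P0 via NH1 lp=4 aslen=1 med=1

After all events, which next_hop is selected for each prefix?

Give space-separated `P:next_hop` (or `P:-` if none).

Answer: P0:NH1 P1:NH0 P2:NH1

Derivation:
Op 1: best P0=- P1=NH0 P2=-
Op 2: best P0=NH2 P1=NH0 P2=-
Op 3: best P0=NH0 P1=NH0 P2=-
Op 4: best P0=NH0 P1=NH0 P2=-
Op 5: best P0=NH1 P1=NH0 P2=-
Op 6: best P0=NH1 P1=NH0 P2=-
Op 7: best P0=NH1 P1=NH0 P2=NH1
Op 8: best P0=NH1 P1=NH0 P2=NH1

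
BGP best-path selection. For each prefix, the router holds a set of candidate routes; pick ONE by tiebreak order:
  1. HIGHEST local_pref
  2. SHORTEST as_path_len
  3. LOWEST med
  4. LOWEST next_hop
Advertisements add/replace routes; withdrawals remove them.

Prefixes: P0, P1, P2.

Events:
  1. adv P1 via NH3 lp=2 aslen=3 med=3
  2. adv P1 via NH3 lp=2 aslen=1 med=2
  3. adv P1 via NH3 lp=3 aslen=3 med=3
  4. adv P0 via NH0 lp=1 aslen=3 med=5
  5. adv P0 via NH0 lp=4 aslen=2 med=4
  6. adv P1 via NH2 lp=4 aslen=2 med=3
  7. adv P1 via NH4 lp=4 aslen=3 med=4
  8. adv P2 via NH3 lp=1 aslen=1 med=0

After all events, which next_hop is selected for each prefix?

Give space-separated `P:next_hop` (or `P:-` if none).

Answer: P0:NH0 P1:NH2 P2:NH3

Derivation:
Op 1: best P0=- P1=NH3 P2=-
Op 2: best P0=- P1=NH3 P2=-
Op 3: best P0=- P1=NH3 P2=-
Op 4: best P0=NH0 P1=NH3 P2=-
Op 5: best P0=NH0 P1=NH3 P2=-
Op 6: best P0=NH0 P1=NH2 P2=-
Op 7: best P0=NH0 P1=NH2 P2=-
Op 8: best P0=NH0 P1=NH2 P2=NH3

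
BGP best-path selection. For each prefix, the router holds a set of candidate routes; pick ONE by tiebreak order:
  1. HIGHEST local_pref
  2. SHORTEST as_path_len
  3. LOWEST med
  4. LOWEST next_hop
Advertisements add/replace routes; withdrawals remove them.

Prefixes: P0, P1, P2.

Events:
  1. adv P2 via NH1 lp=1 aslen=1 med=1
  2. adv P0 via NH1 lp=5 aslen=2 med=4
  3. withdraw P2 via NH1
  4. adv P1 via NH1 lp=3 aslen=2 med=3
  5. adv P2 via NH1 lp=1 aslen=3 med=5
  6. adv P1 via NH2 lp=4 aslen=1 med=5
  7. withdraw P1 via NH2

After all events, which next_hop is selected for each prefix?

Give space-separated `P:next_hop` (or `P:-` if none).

Op 1: best P0=- P1=- P2=NH1
Op 2: best P0=NH1 P1=- P2=NH1
Op 3: best P0=NH1 P1=- P2=-
Op 4: best P0=NH1 P1=NH1 P2=-
Op 5: best P0=NH1 P1=NH1 P2=NH1
Op 6: best P0=NH1 P1=NH2 P2=NH1
Op 7: best P0=NH1 P1=NH1 P2=NH1

Answer: P0:NH1 P1:NH1 P2:NH1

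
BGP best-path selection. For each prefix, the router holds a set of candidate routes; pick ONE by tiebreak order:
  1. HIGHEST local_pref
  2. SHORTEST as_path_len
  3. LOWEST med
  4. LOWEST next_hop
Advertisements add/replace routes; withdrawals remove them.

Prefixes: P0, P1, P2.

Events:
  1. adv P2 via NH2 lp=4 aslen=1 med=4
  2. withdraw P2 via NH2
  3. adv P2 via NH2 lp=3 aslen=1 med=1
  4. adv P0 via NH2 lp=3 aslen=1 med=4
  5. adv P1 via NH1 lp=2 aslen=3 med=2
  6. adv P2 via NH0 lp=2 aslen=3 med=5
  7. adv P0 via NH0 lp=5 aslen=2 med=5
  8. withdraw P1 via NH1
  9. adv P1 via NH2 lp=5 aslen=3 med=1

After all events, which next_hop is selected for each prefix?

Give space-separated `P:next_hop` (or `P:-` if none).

Answer: P0:NH0 P1:NH2 P2:NH2

Derivation:
Op 1: best P0=- P1=- P2=NH2
Op 2: best P0=- P1=- P2=-
Op 3: best P0=- P1=- P2=NH2
Op 4: best P0=NH2 P1=- P2=NH2
Op 5: best P0=NH2 P1=NH1 P2=NH2
Op 6: best P0=NH2 P1=NH1 P2=NH2
Op 7: best P0=NH0 P1=NH1 P2=NH2
Op 8: best P0=NH0 P1=- P2=NH2
Op 9: best P0=NH0 P1=NH2 P2=NH2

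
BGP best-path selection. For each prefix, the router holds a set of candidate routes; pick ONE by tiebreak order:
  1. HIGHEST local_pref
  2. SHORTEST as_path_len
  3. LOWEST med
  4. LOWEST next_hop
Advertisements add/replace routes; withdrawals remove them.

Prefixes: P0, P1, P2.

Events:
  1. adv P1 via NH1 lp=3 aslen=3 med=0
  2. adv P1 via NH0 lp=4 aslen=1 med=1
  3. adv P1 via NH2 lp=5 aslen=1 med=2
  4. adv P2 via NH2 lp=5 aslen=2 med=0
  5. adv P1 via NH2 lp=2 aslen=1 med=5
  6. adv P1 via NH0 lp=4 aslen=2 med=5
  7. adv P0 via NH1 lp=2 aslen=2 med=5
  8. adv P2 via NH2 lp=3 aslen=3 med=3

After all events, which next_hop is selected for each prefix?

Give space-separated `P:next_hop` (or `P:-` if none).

Answer: P0:NH1 P1:NH0 P2:NH2

Derivation:
Op 1: best P0=- P1=NH1 P2=-
Op 2: best P0=- P1=NH0 P2=-
Op 3: best P0=- P1=NH2 P2=-
Op 4: best P0=- P1=NH2 P2=NH2
Op 5: best P0=- P1=NH0 P2=NH2
Op 6: best P0=- P1=NH0 P2=NH2
Op 7: best P0=NH1 P1=NH0 P2=NH2
Op 8: best P0=NH1 P1=NH0 P2=NH2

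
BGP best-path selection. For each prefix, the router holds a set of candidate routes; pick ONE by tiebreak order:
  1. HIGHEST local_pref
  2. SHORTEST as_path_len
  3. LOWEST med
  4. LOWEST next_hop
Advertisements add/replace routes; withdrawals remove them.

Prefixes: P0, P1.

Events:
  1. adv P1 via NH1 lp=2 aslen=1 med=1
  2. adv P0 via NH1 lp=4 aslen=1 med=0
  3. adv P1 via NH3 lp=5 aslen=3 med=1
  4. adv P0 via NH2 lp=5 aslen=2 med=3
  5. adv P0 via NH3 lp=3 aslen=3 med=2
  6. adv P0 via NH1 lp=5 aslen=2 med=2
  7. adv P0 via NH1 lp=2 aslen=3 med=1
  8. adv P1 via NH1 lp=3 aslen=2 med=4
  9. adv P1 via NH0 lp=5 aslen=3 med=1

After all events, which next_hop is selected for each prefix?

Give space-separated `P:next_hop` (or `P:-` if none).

Op 1: best P0=- P1=NH1
Op 2: best P0=NH1 P1=NH1
Op 3: best P0=NH1 P1=NH3
Op 4: best P0=NH2 P1=NH3
Op 5: best P0=NH2 P1=NH3
Op 6: best P0=NH1 P1=NH3
Op 7: best P0=NH2 P1=NH3
Op 8: best P0=NH2 P1=NH3
Op 9: best P0=NH2 P1=NH0

Answer: P0:NH2 P1:NH0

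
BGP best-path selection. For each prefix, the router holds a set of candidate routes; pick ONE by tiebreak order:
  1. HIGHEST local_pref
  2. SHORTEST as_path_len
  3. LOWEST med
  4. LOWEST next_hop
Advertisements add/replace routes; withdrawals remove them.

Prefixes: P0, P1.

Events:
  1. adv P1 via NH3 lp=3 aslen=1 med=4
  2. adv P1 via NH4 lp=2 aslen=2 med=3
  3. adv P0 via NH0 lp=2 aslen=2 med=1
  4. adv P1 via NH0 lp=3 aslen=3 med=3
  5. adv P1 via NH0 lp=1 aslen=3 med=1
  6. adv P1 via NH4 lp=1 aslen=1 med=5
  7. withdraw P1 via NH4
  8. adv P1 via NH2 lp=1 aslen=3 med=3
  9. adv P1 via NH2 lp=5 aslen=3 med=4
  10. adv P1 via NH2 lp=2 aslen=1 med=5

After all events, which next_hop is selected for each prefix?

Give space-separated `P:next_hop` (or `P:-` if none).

Op 1: best P0=- P1=NH3
Op 2: best P0=- P1=NH3
Op 3: best P0=NH0 P1=NH3
Op 4: best P0=NH0 P1=NH3
Op 5: best P0=NH0 P1=NH3
Op 6: best P0=NH0 P1=NH3
Op 7: best P0=NH0 P1=NH3
Op 8: best P0=NH0 P1=NH3
Op 9: best P0=NH0 P1=NH2
Op 10: best P0=NH0 P1=NH3

Answer: P0:NH0 P1:NH3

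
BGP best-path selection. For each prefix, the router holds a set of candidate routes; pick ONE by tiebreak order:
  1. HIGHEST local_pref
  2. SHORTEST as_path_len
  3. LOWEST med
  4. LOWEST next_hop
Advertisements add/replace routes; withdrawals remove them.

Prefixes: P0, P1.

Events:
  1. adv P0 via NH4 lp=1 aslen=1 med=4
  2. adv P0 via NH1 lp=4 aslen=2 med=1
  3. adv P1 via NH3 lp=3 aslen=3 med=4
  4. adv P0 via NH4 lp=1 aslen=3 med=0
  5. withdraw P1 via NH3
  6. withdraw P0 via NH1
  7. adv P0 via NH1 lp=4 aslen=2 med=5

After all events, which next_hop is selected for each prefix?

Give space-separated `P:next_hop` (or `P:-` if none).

Op 1: best P0=NH4 P1=-
Op 2: best P0=NH1 P1=-
Op 3: best P0=NH1 P1=NH3
Op 4: best P0=NH1 P1=NH3
Op 5: best P0=NH1 P1=-
Op 6: best P0=NH4 P1=-
Op 7: best P0=NH1 P1=-

Answer: P0:NH1 P1:-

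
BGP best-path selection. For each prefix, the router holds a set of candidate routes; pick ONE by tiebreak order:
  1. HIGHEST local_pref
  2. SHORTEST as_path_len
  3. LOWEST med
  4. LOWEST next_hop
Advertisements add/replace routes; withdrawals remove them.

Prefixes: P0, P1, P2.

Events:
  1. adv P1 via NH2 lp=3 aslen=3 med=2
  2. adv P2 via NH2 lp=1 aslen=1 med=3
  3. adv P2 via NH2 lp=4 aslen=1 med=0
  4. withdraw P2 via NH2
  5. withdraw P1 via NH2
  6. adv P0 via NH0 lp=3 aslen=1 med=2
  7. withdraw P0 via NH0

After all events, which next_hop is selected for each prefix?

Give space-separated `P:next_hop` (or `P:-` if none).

Answer: P0:- P1:- P2:-

Derivation:
Op 1: best P0=- P1=NH2 P2=-
Op 2: best P0=- P1=NH2 P2=NH2
Op 3: best P0=- P1=NH2 P2=NH2
Op 4: best P0=- P1=NH2 P2=-
Op 5: best P0=- P1=- P2=-
Op 6: best P0=NH0 P1=- P2=-
Op 7: best P0=- P1=- P2=-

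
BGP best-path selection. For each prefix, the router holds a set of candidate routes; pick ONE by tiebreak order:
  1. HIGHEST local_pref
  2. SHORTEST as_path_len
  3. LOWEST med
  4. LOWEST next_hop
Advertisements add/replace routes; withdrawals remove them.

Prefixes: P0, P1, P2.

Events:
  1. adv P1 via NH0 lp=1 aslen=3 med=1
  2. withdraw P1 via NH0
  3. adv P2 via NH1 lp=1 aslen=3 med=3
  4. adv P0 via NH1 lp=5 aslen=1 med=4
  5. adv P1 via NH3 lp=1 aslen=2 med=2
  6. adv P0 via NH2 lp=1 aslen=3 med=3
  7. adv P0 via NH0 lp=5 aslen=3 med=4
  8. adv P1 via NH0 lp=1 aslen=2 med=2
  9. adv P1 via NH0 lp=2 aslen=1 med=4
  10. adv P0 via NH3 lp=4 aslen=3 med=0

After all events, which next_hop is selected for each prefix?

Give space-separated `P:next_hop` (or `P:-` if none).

Op 1: best P0=- P1=NH0 P2=-
Op 2: best P0=- P1=- P2=-
Op 3: best P0=- P1=- P2=NH1
Op 4: best P0=NH1 P1=- P2=NH1
Op 5: best P0=NH1 P1=NH3 P2=NH1
Op 6: best P0=NH1 P1=NH3 P2=NH1
Op 7: best P0=NH1 P1=NH3 P2=NH1
Op 8: best P0=NH1 P1=NH0 P2=NH1
Op 9: best P0=NH1 P1=NH0 P2=NH1
Op 10: best P0=NH1 P1=NH0 P2=NH1

Answer: P0:NH1 P1:NH0 P2:NH1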